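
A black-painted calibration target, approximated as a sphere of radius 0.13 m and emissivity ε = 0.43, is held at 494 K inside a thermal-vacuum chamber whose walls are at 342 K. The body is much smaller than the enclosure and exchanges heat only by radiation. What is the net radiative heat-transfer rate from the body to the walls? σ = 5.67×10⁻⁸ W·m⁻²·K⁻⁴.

P_net ≈ 238 W

For a small grey body in a large enclosure: P_net = εσA(T_body⁴ − T_wall⁴).
A = 4πr² = 0.2124 m²; T_body⁴ − T_wall⁴ = 5.955×10¹⁰ − 1.368×10¹⁰ = 4.587×10¹⁰ K⁴.
|P_net| = 0.43·5.67×10⁻⁸·0.2124·4.587×10¹⁰.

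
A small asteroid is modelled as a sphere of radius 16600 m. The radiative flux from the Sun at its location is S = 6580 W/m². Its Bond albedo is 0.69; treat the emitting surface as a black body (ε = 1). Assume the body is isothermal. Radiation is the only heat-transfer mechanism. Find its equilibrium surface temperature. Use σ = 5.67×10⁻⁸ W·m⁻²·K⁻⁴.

T ≈ 308 K

At equilibrium, absorbed power = emitted power.
Absorbing cross-section = πr² = 8.657×10⁸ m²; emitting surface = 4πr² = 3.463×10⁹ m² (ratio 4).
(1−a)S·A_cross = εσ·A_surf·T⁴  ⇒  T⁴ = (1−a)S/(4σ).
T⁴ = 0.310·6580/(4·5.67×10⁻⁸) = 8.994×10⁹ K⁴.
T = (8.994×10⁹)^(1/4).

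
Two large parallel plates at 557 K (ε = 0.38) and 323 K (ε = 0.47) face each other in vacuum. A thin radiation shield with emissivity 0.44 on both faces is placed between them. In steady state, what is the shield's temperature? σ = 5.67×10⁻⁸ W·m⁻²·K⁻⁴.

T_s ≈ 474 K

In steady state the net flux on the hot side equals that on the cold side.
σ(T₁⁴−T_s⁴)/D₁ = σ(T_s⁴−T₂⁴)/D₂, with D₁ = 1/ε₁+1/ε_s−1 = 3.904, D₂ = 1/ε_s+1/ε₂−1 = 3.400.
Solve for T_s⁴: T_s⁴ = (D₂·T₁⁴ + D₁·T₂⁴)/(D₁+D₂) = 5.062×10¹⁰ K⁴.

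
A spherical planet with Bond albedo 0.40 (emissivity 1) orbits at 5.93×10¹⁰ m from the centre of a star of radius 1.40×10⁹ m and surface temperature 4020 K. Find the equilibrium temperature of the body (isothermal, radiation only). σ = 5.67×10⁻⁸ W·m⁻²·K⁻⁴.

T ≈ 384 K

The star's surface emits σT_*⁴; at distance d the flux is S = σT_*⁴(R_*/d)².
S = 5.67×10⁻⁸·(4020)⁴·(1.40×10⁹/5.93×10¹⁰)² = 8253 W/m².
For an isothermal sphere T⁴ = (1−a)S/(4σ) = 2.183×10¹⁰ K⁴.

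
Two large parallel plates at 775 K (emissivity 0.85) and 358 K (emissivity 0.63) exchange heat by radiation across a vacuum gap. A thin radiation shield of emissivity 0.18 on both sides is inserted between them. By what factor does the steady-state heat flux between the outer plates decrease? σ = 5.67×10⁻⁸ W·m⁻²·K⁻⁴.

factor ≈ 6.73

Without shield: q₀ = σΔ(T⁴)/(1/ε₁+1/ε₂−1) with denominator 1.764.
With shield the two gaps are in series; the resistances add: (1/ε₁+1/ε_s−1)+(1/ε_s+1/ε₂−1) = 5.732+6.143 = 11.87.
Heat-flux ratio q₀/q = 11.87/1.764.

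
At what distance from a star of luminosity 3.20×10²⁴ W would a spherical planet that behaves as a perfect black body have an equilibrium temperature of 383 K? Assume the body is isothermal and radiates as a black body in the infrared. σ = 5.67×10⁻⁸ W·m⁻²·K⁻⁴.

d ≈ 7.22×10⁹ m

For an isothermal black-emitting sphere, (1−a)S·πr² = σ·4πr²·T⁴ ⇒ S = 4σT⁴/(1−a).
S = 4·5.67×10⁻⁸·(383)⁴/1.00 = 4880 W/m².
Flux falls as S = L/(4πd²), so d = √(L/(4πS)) = √(3.20×10²⁴/(4π·4880)).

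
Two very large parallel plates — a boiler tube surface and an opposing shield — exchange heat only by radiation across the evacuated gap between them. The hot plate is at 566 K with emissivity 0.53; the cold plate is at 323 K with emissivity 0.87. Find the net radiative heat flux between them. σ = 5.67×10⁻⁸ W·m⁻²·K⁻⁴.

For two infinite grey parallel plates, q = σ(T₁⁴ − T₂⁴)/(1/ε₁ + 1/ε₂ − 1).
T₁⁴ − T₂⁴ = 1.026×10¹¹ − 1.088×10¹⁰ = 9.174×10¹⁰ K⁴.
1/ε₁ + 1/ε₂ − 1 = 1.887 + 1.149 − 1 = 2.036.
q = 5.67×10⁻⁸ × 9.174×10¹⁰ / 2.036.

q ≈ 2550 W/m²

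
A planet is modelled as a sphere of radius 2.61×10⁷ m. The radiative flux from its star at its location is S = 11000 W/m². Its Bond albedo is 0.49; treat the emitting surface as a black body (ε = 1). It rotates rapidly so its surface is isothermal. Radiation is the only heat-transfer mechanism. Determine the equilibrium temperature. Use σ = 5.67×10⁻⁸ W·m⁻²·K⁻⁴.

At equilibrium, absorbed power = emitted power.
Absorbing cross-section = πr² = 2.140×10¹⁵ m²; emitting surface = 4πr² = 8.560×10¹⁵ m² (ratio 4).
(1−a)S·A_cross = εσ·A_surf·T⁴  ⇒  T⁴ = (1−a)S/(4σ).
T⁴ = 0.510·11000/(4·5.67×10⁻⁸) = 2.474×10¹⁰ K⁴.
T = (2.474×10¹⁰)^(1/4).

T ≈ 397 K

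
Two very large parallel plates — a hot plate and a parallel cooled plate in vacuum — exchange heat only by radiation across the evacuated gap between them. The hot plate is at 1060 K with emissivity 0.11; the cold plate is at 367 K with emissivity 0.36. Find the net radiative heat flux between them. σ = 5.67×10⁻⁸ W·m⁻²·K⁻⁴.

For two infinite grey parallel plates, q = σ(T₁⁴ − T₂⁴)/(1/ε₁ + 1/ε₂ − 1).
T₁⁴ − T₂⁴ = 1.262×10¹² − 1.814×10¹⁰ = 1.244×10¹² K⁴.
1/ε₁ + 1/ε₂ − 1 = 9.091 + 2.778 − 1 = 10.87.
q = 5.67×10⁻⁸ × 1.244×10¹² / 10.87.

q ≈ 6490 W/m²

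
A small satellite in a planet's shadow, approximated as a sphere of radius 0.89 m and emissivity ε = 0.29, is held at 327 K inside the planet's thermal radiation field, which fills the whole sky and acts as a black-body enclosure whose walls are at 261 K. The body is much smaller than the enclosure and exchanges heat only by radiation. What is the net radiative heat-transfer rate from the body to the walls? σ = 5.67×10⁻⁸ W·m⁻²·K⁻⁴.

P_net ≈ 1110 W

For a small grey body in a large enclosure: P_net = εσA(T_body⁴ − T_wall⁴).
A = 4πr² = 9.954 m²; T_body⁴ − T_wall⁴ = 1.143×10¹⁰ − 4.640×10⁹ = 6.793×10⁹ K⁴.
|P_net| = 0.29·5.67×10⁻⁸·9.954·6.793×10⁹.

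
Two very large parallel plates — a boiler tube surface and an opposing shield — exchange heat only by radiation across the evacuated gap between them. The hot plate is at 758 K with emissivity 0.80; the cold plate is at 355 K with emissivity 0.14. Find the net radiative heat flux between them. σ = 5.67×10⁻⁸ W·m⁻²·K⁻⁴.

q ≈ 2410 W/m²

For two infinite grey parallel plates, q = σ(T₁⁴ − T₂⁴)/(1/ε₁ + 1/ε₂ − 1).
T₁⁴ − T₂⁴ = 3.301×10¹¹ − 1.588×10¹⁰ = 3.142×10¹¹ K⁴.
1/ε₁ + 1/ε₂ − 1 = 1.250 + 7.143 − 1 = 7.393.
q = 5.67×10⁻⁸ × 3.142×10¹¹ / 7.393.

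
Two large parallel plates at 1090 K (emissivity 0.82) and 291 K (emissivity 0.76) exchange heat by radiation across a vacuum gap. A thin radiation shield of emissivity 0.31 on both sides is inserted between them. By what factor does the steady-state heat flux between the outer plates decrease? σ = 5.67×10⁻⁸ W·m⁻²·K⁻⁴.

factor ≈ 4.55

Without shield: q₀ = σΔ(T⁴)/(1/ε₁+1/ε₂−1) with denominator 1.535.
With shield the two gaps are in series; the resistances add: (1/ε₁+1/ε_s−1)+(1/ε_s+1/ε₂−1) = 3.445+3.542 = 6.987.
Heat-flux ratio q₀/q = 6.987/1.535.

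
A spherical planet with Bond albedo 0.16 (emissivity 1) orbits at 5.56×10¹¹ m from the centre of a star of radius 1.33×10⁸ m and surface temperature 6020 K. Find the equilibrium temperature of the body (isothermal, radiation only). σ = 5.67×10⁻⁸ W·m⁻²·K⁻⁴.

The star's surface emits σT_*⁴; at distance d the flux is S = σT_*⁴(R_*/d)².
S = 5.67×10⁻⁸·(6020)⁴·(1.33×10⁸/5.56×10¹¹)² = 4.261 W/m².
For an isothermal sphere T⁴ = (1−a)S/(4σ) = 1.578×10⁷ K⁴.

T ≈ 63.0 K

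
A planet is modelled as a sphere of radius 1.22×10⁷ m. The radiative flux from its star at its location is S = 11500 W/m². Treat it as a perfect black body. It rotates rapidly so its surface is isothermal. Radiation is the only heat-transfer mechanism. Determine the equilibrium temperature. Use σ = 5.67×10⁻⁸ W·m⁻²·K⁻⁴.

T ≈ 475 K

At equilibrium, absorbed power = emitted power.
Absorbing cross-section = πr² = 4.676×10¹⁴ m²; emitting surface = 4πr² = 1.870×10¹⁵ m² (ratio 4).
S·A_cross = εσ·A_surf·T⁴  ⇒  T⁴ = S/(4σ).
T⁴ = 1.00·11500/(4·5.67×10⁻⁸) = 5.071×10¹⁰ K⁴.
T = (5.071×10¹⁰)^(1/4).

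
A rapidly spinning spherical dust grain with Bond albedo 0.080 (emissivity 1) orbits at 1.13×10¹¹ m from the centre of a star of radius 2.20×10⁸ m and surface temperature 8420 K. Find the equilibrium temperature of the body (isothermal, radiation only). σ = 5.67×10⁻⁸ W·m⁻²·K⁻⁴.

The star's surface emits σT_*⁴; at distance d the flux is S = σT_*⁴(R_*/d)².
S = 5.67×10⁻⁸·(8420)⁴·(2.20×10⁸/1.13×10¹¹)² = 1080 W/m².
For an isothermal sphere T⁴ = (1−a)S/(4σ) = 4.382×10⁹ K⁴.

T ≈ 257 K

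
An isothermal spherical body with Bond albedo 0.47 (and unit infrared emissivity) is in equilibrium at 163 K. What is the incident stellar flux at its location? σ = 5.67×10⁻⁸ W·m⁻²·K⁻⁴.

(1−a)S·πr² = σ·4πr²·T⁴ ⇒ S = 4σT⁴/(1−a).
S = 4·5.67×10⁻⁸·7.059×10⁸/0.530.

S ≈ 302 W/m²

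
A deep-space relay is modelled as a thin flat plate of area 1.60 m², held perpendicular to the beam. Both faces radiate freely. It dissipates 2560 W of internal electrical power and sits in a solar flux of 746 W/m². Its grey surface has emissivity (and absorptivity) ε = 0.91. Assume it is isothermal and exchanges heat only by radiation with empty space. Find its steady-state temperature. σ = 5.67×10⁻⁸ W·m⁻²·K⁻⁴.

At steady state, absorbed solar power + internal power = radiated power.
Absorbed: α·S·A_cross = 0.91·746·1.600 = 1086 W (cross-section A).
Total input = 1086 + 2560 = 3646 W.
Radiated: εσ·A_surf·T⁴ with A_surf = 2A = 3.200 m².
T⁴ = 3646/(0.91·5.67×10⁻⁸·3.200) = 2.208×10¹⁰ K⁴.

T ≈ 385 K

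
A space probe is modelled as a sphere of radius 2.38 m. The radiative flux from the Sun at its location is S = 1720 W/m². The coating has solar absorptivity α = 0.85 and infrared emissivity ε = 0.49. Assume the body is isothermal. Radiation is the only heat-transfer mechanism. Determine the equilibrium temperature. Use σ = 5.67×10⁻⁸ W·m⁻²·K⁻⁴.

T ≈ 339 K

At equilibrium, absorbed power = emitted power.
Absorbing cross-section = πr² = 17.80 m²; emitting surface = 4πr² = 71.18 m² (ratio 4).
αS·A_cross = εσ·A_surf·T⁴  ⇒  T⁴ = αS/(ε·4σ).
T⁴ = 0.850·1720/(0.49·4·5.67×10⁻⁸) = 1.316×10¹⁰ K⁴.
T = (1.316×10¹⁰)^(1/4).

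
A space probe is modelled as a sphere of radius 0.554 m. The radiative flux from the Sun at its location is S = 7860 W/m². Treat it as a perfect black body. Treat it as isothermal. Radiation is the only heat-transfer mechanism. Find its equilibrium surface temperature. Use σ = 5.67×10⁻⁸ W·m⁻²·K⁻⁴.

T ≈ 431 K

At equilibrium, absorbed power = emitted power.
Absorbing cross-section = πr² = 0.9642 m²; emitting surface = 4πr² = 3.857 m² (ratio 4).
S·A_cross = εσ·A_surf·T⁴  ⇒  T⁴ = S/(4σ).
T⁴ = 1.00·7860/(4·5.67×10⁻⁸) = 3.466×10¹⁰ K⁴.
T = (3.466×10¹⁰)^(1/4).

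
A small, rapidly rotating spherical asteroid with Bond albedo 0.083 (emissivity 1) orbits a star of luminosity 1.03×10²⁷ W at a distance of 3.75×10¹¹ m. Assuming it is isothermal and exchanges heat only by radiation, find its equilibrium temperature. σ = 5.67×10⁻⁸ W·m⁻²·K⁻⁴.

First find the stellar flux at distance d: S = L/(4πd²) = 1.03×10²⁷/(4π·(3.75×10¹¹)²) = 582.9 W/m².
For an isothermal sphere, absorbed (1−a)S·πr² = emitted σ·4πr²·T⁴, so T⁴ = (1−a)S/(4σ).
T⁴ = 0.917·582.9/(4·5.67×10⁻⁸) = 2.357×10⁹ K⁴.

T ≈ 220 K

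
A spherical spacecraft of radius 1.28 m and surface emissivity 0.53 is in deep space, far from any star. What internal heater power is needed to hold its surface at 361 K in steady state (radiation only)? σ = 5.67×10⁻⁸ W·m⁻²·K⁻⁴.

P ≈ 10500 W

P = εσ·4πr²·T⁴.
4πr² = 20.59 m²; T⁴ = 1.698×10¹⁰ K⁴.
P = 0.53·5.67×10⁻⁸·20.59·1.698×10¹⁰.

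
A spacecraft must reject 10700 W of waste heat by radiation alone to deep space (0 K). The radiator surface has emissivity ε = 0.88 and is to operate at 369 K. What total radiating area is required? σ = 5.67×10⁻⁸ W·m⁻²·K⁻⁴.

A ≈ 11.6 m²

P = εσA T⁴ ⇒ A = P/(εσT⁴).
T⁴ = 1.854×10¹⁰ K⁴.
A = 10700/(0.88 × 5.67×10⁻⁸ × 1.854×10¹⁰).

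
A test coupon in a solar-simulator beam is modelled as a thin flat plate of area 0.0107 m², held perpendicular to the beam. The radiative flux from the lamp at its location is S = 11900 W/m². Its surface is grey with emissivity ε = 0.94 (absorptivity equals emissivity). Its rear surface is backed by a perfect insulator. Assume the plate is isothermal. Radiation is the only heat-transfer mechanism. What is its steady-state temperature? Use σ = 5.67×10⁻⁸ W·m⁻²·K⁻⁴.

At equilibrium, absorbed power = emitted power.
Absorbing cross-section = A = 0.01070 m²; emitting surface = A = 0.01070 m² (ratio 1).
εS·A_cross = εσ·A_surf·T⁴  ⇒  T⁴ = S/(1σ)   (ε cancels).
T⁴ = 11900/(1·5.67×10⁻⁸) = 2.099×10¹¹ K⁴.
T = (2.099×10¹¹)^(1/4).

T ≈ 677 K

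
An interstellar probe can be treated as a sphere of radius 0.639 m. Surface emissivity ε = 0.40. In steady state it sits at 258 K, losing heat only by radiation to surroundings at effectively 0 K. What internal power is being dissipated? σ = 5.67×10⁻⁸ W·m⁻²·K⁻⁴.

P ≈ 516 W

Steady state: P = εσA T⁴.
A = 4πr² = 5.131 m²; T⁴ = (258)⁴ = 4.431×10⁹ K⁴.
P = 0.40 × 5.67×10⁻⁸ × 5.131 × 4.431×10⁹.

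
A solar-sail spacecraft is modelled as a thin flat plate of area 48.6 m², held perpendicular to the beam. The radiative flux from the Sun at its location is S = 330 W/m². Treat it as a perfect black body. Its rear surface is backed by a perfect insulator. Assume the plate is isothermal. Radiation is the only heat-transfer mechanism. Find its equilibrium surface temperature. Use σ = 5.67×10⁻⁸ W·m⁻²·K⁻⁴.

At equilibrium, absorbed power = emitted power.
Absorbing cross-section = A = 48.60 m²; emitting surface = A = 48.60 m² (ratio 1).
S·A_cross = εσ·A_surf·T⁴  ⇒  T⁴ = S/(1σ).
T⁴ = 1.00·330/(1·5.67×10⁻⁸) = 5.820×10⁹ K⁴.
T = (5.820×10⁹)^(1/4).

T ≈ 276 K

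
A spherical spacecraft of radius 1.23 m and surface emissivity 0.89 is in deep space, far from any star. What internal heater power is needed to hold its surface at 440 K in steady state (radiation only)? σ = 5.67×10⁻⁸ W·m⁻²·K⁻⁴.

P = εσ·4πr²·T⁴.
4πr² = 19.01 m²; T⁴ = 3.748×10¹⁰ K⁴.
P = 0.89·5.67×10⁻⁸·19.01·3.748×10¹⁰.

P ≈ 36000 W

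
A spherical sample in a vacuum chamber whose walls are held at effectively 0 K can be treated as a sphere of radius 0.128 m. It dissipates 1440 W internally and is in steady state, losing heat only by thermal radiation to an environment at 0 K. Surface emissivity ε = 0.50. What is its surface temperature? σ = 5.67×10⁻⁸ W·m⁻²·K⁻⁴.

Steady state: internal power = radiated power, P = εσA T⁴.
Radiating area A = 4πr² = 0.2059 m².
T⁴ = P/(εσA) = 1440/(0.50·5.67×10⁻⁸·0.2059) = 2.467×10¹¹ K⁴.
T = (2.467×10¹¹)^(1/4).

T ≈ 705 K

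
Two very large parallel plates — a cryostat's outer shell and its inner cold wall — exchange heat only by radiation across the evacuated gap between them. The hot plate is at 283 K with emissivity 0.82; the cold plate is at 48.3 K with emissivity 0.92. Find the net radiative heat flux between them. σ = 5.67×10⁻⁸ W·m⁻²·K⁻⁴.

q ≈ 278 W/m²

For two infinite grey parallel plates, q = σ(T₁⁴ − T₂⁴)/(1/ε₁ + 1/ε₂ − 1).
T₁⁴ − T₂⁴ = 6.414×10⁹ − 5.442×10⁶ = 6.409×10⁹ K⁴.
1/ε₁ + 1/ε₂ − 1 = 1.220 + 1.087 − 1 = 1.306.
q = 5.67×10⁻⁸ × 6.409×10⁹ / 1.306.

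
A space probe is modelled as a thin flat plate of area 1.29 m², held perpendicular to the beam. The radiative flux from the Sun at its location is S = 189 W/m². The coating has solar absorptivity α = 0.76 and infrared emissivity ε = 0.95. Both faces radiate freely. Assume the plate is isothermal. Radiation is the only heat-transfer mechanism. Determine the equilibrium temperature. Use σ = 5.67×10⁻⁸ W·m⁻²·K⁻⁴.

At equilibrium, absorbed power = emitted power.
Absorbing cross-section = A = 1.290 m²; emitting surface = 2A = 2.580 m² (ratio 2).
αS·A_cross = εσ·A_surf·T⁴  ⇒  T⁴ = αS/(ε·2σ).
T⁴ = 0.760·189/(0.95·2·5.67×10⁻⁸) = 1.333×10⁹ K⁴.
T = (1.333×10⁹)^(1/4).

T ≈ 191 K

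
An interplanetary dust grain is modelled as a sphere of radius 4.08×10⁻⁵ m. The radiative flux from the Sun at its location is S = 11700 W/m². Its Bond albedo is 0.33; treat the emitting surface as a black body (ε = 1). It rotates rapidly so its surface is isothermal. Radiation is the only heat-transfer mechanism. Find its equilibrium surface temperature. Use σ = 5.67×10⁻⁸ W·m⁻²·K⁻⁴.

T ≈ 431 K

At equilibrium, absorbed power = emitted power.
Absorbing cross-section = πr² = 5.230×10⁻⁹ m²; emitting surface = 4πr² = 2.092×10⁻⁸ m² (ratio 4).
(1−a)S·A_cross = εσ·A_surf·T⁴  ⇒  T⁴ = (1−a)S/(4σ).
T⁴ = 0.670·11700/(4·5.67×10⁻⁸) = 3.456×10¹⁰ K⁴.
T = (3.456×10¹⁰)^(1/4).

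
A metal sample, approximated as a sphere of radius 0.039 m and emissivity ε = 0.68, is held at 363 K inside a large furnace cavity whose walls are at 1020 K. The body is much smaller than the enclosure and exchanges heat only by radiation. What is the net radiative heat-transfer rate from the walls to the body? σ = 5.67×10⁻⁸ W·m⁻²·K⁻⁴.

For a small grey body in a large enclosure: P_net = εσA(T_body⁴ − T_wall⁴).
A = 4πr² = 0.01911 m²; T_body⁴ − T_wall⁴ = 1.736×10¹⁰ − 1.082×10¹² = -1.065×10¹² K⁴.
|P_net| = 0.68·5.67×10⁻⁸·0.01911·1.065×10¹².

P_net ≈ 785 W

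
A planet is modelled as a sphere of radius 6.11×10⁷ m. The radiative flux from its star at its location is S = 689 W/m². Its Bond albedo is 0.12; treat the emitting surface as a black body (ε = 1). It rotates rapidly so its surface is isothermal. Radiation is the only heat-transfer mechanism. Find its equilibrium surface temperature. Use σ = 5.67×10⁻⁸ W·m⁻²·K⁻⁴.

T ≈ 227 K

At equilibrium, absorbed power = emitted power.
Absorbing cross-section = πr² = 1.173×10¹⁶ m²; emitting surface = 4πr² = 4.691×10¹⁶ m² (ratio 4).
(1−a)S·A_cross = εσ·A_surf·T⁴  ⇒  T⁴ = (1−a)S/(4σ).
T⁴ = 0.880·689/(4·5.67×10⁻⁸) = 2.673×10⁹ K⁴.
T = (2.673×10⁹)^(1/4).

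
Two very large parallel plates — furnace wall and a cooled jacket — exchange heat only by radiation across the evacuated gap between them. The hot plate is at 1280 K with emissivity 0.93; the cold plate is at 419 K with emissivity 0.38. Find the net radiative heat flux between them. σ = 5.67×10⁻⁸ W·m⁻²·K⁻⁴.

q ≈ 55600 W/m²

For two infinite grey parallel plates, q = σ(T₁⁴ − T₂⁴)/(1/ε₁ + 1/ε₂ − 1).
T₁⁴ − T₂⁴ = 2.684×10¹² − 3.082×10¹⁰ = 2.654×10¹² K⁴.
1/ε₁ + 1/ε₂ − 1 = 1.075 + 2.632 − 1 = 2.707.
q = 5.67×10⁻⁸ × 2.654×10¹² / 2.707.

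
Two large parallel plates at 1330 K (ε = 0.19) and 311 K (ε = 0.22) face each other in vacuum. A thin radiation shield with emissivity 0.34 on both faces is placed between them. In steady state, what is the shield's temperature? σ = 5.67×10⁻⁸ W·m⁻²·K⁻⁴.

In steady state the net flux on the hot side equals that on the cold side.
σ(T₁⁴−T_s⁴)/D₁ = σ(T_s⁴−T₂⁴)/D₂, with D₁ = 1/ε₁+1/ε_s−1 = 7.204, D₂ = 1/ε_s+1/ε₂−1 = 6.487.
Solve for T_s⁴: T_s⁴ = (D₂·T₁⁴ + D₁·T₂⁴)/(D₁+D₂) = 1.487×10¹² K⁴.

T_s ≈ 1100 K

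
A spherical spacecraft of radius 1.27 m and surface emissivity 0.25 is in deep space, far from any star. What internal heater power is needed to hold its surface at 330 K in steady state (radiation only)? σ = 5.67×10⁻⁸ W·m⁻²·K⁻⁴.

P ≈ 3410 W

P = εσ·4πr²·T⁴.
4πr² = 20.27 m²; T⁴ = 1.186×10¹⁰ K⁴.
P = 0.25·5.67×10⁻⁸·20.27·1.186×10¹⁰.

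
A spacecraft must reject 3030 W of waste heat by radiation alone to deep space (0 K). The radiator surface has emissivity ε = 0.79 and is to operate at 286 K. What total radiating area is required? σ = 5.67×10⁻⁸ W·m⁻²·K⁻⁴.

P = εσA T⁴ ⇒ A = P/(εσT⁴).
T⁴ = 6.691×10⁹ K⁴.
A = 3030/(0.79 × 5.67×10⁻⁸ × 6.691×10⁹).

A ≈ 10.1 m²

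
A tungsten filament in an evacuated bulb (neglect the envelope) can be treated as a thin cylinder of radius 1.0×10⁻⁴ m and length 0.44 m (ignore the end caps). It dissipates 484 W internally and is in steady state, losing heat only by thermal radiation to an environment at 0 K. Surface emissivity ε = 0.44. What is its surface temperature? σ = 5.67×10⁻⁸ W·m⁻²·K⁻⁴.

T ≈ 2890 K

Steady state: internal power = radiated power, P = εσA T⁴.
Radiating area A = 2πrL = 2.765×10⁻⁴ m².
T⁴ = P/(εσA) = 484/(0.44·5.67×10⁻⁸·2.765×10⁻⁴) = 7.017×10¹³ K⁴.
T = (7.017×10¹³)^(1/4).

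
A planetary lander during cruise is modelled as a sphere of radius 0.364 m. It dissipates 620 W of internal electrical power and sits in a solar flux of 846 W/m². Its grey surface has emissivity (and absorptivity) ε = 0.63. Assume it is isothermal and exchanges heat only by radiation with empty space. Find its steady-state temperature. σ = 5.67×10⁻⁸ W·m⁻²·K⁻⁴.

At steady state, absorbed solar power + internal power = radiated power.
Absorbed: α·S·A_cross = 0.63·846·0.4162 = 221.9 W (cross-section πr²).
Total input = 221.9 + 620 = 841.9 W.
Radiated: εσ·A_surf·T⁴ with A_surf = 4πr² = 1.665 m².
T⁴ = 841.9/(0.63·5.67×10⁻⁸·1.665) = 1.415×10¹⁰ K⁴.

T ≈ 345 K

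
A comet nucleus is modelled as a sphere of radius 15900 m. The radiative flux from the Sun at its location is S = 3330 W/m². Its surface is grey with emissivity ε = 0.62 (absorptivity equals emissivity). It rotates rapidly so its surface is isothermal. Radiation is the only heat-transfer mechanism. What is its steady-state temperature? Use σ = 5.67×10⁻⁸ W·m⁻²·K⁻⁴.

At equilibrium, absorbed power = emitted power.
Absorbing cross-section = πr² = 7.942×10⁸ m²; emitting surface = 4πr² = 3.177×10⁹ m² (ratio 4).
εS·A_cross = εσ·A_surf·T⁴  ⇒  T⁴ = S/(4σ)   (ε cancels).
T⁴ = 3330/(4·5.67×10⁻⁸) = 1.468×10¹⁰ K⁴.
T = (1.468×10¹⁰)^(1/4).

T ≈ 348 K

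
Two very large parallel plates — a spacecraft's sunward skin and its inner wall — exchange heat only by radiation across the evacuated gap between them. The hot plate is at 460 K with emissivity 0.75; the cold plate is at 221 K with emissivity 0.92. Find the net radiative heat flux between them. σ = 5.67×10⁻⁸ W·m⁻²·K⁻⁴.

For two infinite grey parallel plates, q = σ(T₁⁴ − T₂⁴)/(1/ε₁ + 1/ε₂ − 1).
T₁⁴ − T₂⁴ = 4.477×10¹⁰ − 2.385×10⁹ = 4.239×10¹⁰ K⁴.
1/ε₁ + 1/ε₂ − 1 = 1.333 + 1.087 − 1 = 1.420.
q = 5.67×10⁻⁸ × 4.239×10¹⁰ / 1.420.

q ≈ 1690 W/m²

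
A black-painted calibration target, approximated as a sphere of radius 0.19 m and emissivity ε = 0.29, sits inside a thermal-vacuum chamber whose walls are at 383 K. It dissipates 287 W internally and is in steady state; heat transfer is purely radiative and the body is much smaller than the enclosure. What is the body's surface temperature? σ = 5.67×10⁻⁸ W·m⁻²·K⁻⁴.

For a small grey body in a large enclosure, net radiated power = εσA(T⁴ − T_w⁴).
Steady state: P = εσA(T⁴ − T_w⁴) with A = 4πr² = 0.4536 m².
T⁴ = P/(εσA) + T_w⁴ = 287/(0.29·5.67×10⁻⁸·0.4536) + (383)⁴
    = 3.848×10¹⁰ + 2.152×10¹⁰ = 5.999×10¹⁰ K⁴.

T ≈ 495 K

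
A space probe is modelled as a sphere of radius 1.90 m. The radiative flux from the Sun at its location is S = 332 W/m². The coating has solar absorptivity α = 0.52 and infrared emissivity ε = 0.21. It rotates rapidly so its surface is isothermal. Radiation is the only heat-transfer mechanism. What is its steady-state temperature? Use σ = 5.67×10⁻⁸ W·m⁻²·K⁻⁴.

At equilibrium, absorbed power = emitted power.
Absorbing cross-section = πr² = 11.34 m²; emitting surface = 4πr² = 45.36 m² (ratio 4).
αS·A_cross = εσ·A_surf·T⁴  ⇒  T⁴ = αS/(ε·4σ).
T⁴ = 0.520·332/(0.21·4·5.67×10⁻⁸) = 3.625×10⁹ K⁴.
T = (3.625×10⁹)^(1/4).

T ≈ 245 K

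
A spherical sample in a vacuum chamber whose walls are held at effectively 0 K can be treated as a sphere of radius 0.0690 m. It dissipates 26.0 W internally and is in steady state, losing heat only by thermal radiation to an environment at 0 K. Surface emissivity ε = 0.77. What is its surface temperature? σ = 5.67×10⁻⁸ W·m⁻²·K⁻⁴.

T ≈ 316 K

Steady state: internal power = radiated power, P = εσA T⁴.
Radiating area A = 4πr² = 0.05983 m².
T⁴ = P/(εσA) = 26.0/(0.77·5.67×10⁻⁸·0.05983) = 9.954×10⁹ K⁴.
T = (9.954×10⁹)^(1/4).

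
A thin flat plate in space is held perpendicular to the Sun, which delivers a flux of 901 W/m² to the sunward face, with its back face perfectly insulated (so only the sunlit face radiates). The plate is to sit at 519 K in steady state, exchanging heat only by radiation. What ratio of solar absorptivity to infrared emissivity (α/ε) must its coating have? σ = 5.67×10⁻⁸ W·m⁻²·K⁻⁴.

Balance: αS·A = εσ·1A·T⁴ ⇒ α/ε = σT⁴/S.
α/ε = 5.67×10⁻⁸·(519)⁴/901 = 5.67×10⁻⁸·7.256×10¹⁰/901.

α/ε ≈ 4.57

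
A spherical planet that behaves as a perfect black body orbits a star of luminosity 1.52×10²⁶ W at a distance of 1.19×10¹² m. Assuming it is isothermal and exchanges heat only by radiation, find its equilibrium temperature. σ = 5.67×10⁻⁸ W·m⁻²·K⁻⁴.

T ≈ 78.3 K

First find the stellar flux at distance d: S = L/(4πd²) = 1.52×10²⁶/(4π·(1.19×10¹²)²) = 8.542 W/m².
For an isothermal sphere, absorbed (1−a)S·πr² = emitted σ·4πr²·T⁴, so T⁴ = (1−a)S/(4σ).
T⁴ = 1.00·8.542/(4·5.67×10⁻⁸) = 3.766×10⁷ K⁴.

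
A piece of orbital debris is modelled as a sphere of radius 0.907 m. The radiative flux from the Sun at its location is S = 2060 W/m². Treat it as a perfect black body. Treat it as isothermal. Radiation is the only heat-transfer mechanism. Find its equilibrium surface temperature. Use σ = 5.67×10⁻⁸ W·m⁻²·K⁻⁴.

At equilibrium, absorbed power = emitted power.
Absorbing cross-section = πr² = 2.584 m²; emitting surface = 4πr² = 10.34 m² (ratio 4).
S·A_cross = εσ·A_surf·T⁴  ⇒  T⁴ = S/(4σ).
T⁴ = 1.00·2060/(4·5.67×10⁻⁸) = 9.083×10⁹ K⁴.
T = (9.083×10⁹)^(1/4).

T ≈ 309 K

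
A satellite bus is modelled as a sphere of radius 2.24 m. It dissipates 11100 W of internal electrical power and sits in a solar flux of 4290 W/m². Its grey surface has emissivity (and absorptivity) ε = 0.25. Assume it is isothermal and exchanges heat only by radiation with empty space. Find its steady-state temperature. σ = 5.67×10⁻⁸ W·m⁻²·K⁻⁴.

At steady state, absorbed solar power + internal power = radiated power.
Absorbed: α·S·A_cross = 0.25·4290·15.76 = 16910 W (cross-section πr²).
Total input = 16910 + 11100 = 28010 W.
Radiated: εσ·A_surf·T⁴ with A_surf = 4πr² = 63.05 m².
T⁴ = 28010/(0.25·5.67×10⁻⁸·63.05) = 3.133×10¹⁰ K⁴.

T ≈ 421 K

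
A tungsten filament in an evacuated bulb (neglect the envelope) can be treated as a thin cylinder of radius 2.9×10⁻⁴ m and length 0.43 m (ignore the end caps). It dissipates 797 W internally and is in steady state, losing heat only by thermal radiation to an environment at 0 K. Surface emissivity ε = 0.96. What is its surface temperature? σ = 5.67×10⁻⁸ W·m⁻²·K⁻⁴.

Steady state: internal power = radiated power, P = εσA T⁴.
Radiating area A = 2πrL = 7.835×10⁻⁴ m².
T⁴ = P/(εσA) = 797/(0.96·5.67×10⁻⁸·7.835×10⁻⁴) = 1.869×10¹³ K⁴.
T = (1.869×10¹³)^(1/4).

T ≈ 2080 K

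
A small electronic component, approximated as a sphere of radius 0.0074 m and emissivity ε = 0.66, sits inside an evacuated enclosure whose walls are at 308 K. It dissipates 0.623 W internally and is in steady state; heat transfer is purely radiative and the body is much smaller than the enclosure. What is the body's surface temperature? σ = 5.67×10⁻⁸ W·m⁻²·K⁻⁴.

T ≈ 427 K

For a small grey body in a large enclosure, net radiated power = εσA(T⁴ − T_w⁴).
Steady state: P = εσA(T⁴ − T_w⁴) with A = 4πr² = 6.881×10⁻⁴ m².
T⁴ = P/(εσA) + T_w⁴ = 0.623/(0.66·5.67×10⁻⁸·6.881×10⁻⁴) + (308)⁴
    = 2.419×10¹⁰ + 8.999×10⁹ = 3.319×10¹⁰ K⁴.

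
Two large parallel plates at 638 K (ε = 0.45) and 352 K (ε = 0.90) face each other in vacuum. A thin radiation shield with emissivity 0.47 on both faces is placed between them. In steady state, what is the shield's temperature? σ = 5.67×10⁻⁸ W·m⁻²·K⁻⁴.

In steady state the net flux on the hot side equals that on the cold side.
σ(T₁⁴−T_s⁴)/D₁ = σ(T_s⁴−T₂⁴)/D₂, with D₁ = 1/ε₁+1/ε_s−1 = 3.350, D₂ = 1/ε_s+1/ε₂−1 = 2.239.
Solve for T_s⁴: T_s⁴ = (D₂·T₁⁴ + D₁·T₂⁴)/(D₁+D₂) = 7.557×10¹⁰ K⁴.

T_s ≈ 524 K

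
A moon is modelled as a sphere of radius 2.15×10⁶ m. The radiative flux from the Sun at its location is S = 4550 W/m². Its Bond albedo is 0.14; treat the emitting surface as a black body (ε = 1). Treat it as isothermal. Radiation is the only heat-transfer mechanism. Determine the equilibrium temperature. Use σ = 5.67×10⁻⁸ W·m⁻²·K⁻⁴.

At equilibrium, absorbed power = emitted power.
Absorbing cross-section = πr² = 1.452×10¹³ m²; emitting surface = 4πr² = 5.809×10¹³ m² (ratio 4).
(1−a)S·A_cross = εσ·A_surf·T⁴  ⇒  T⁴ = (1−a)S/(4σ).
T⁴ = 0.860·4550/(4·5.67×10⁻⁸) = 1.725×10¹⁰ K⁴.
T = (1.725×10¹⁰)^(1/4).

T ≈ 362 K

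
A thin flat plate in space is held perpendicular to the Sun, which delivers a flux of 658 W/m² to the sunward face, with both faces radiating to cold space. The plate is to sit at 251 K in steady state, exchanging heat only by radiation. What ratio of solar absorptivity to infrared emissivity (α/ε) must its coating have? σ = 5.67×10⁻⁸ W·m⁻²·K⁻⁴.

Balance: αS·A = εσ·2A·T⁴ ⇒ α/ε = 2σT⁴/S.
α/ε = 2·5.67×10⁻⁸·(251)⁴/658 = 2·5.67×10⁻⁸·3.969×10⁹/658.

α/ε ≈ 0.684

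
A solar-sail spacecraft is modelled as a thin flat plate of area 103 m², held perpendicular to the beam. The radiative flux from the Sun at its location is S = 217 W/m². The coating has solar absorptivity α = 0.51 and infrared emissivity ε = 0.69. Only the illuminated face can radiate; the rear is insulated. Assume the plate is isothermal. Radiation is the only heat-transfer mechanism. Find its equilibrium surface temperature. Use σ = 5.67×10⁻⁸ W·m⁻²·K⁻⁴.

At equilibrium, absorbed power = emitted power.
Absorbing cross-section = A = 103.0 m²; emitting surface = A = 103.0 m² (ratio 1).
αS·A_cross = εσ·A_surf·T⁴  ⇒  T⁴ = αS/(ε·1σ).
T⁴ = 0.510·217/(0.69·1·5.67×10⁻⁸) = 2.829×10⁹ K⁴.
T = (2.829×10⁹)^(1/4).

T ≈ 231 K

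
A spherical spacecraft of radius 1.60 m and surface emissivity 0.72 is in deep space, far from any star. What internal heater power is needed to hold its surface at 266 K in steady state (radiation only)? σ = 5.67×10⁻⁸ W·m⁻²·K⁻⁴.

P ≈ 6570 W

P = εσ·4πr²·T⁴.
4πr² = 32.17 m²; T⁴ = 5.006×10⁹ K⁴.
P = 0.72·5.67×10⁻⁸·32.17·5.006×10⁹.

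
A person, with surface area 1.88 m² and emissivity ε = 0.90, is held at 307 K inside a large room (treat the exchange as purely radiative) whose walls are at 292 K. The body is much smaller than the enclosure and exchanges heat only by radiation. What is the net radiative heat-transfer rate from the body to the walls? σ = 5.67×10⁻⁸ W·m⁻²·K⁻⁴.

P_net ≈ 155 W

For a small grey body in a large enclosure: P_net = εσA(T_body⁴ − T_wall⁴).
A = 1.88 m²; T_body⁴ − T_wall⁴ = 8.883×10⁹ − 7.270×10⁹ = 1.613×10⁹ K⁴.
|P_net| = 0.90·5.67×10⁻⁸·1.880·1.613×10⁹.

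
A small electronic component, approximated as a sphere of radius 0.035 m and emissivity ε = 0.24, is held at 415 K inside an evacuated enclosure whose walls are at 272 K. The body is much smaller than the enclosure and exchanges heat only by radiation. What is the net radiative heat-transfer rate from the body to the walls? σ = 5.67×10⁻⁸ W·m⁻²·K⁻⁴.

P_net ≈ 5.07 W

For a small grey body in a large enclosure: P_net = εσA(T_body⁴ − T_wall⁴).
A = 4πr² = 0.01539 m²; T_body⁴ − T_wall⁴ = 2.966×10¹⁰ − 5.474×10⁹ = 2.419×10¹⁰ K⁴.
|P_net| = 0.24·5.67×10⁻⁸·0.01539·2.419×10¹⁰.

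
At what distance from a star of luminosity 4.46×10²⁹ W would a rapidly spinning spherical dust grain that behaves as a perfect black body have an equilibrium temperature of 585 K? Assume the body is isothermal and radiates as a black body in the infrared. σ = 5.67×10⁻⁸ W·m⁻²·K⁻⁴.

d ≈ 1.16×10¹² m

For an isothermal black-emitting sphere, (1−a)S·πr² = σ·4πr²·T⁴ ⇒ S = 4σT⁴/(1−a).
S = 4·5.67×10⁻⁸·(585)⁴/1.00 = 26560 W/m².
Flux falls as S = L/(4πd²), so d = √(L/(4πS)) = √(4.46×10²⁹/(4π·26560)).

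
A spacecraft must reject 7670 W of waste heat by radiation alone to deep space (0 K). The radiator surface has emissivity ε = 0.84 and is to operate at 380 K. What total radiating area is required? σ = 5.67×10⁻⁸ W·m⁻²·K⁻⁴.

P = εσA T⁴ ⇒ A = P/(εσT⁴).
T⁴ = 2.085×10¹⁰ K⁴.
A = 7670/(0.84 × 5.67×10⁻⁸ × 2.085×10¹⁰).

A ≈ 7.72 m²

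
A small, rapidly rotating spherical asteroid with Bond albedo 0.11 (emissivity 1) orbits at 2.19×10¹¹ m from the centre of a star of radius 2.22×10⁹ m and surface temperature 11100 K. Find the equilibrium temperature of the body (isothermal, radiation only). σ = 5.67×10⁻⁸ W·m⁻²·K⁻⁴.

The star's surface emits σT_*⁴; at distance d the flux is S = σT_*⁴(R_*/d)².
S = 5.67×10⁻⁸·(11100)⁴·(2.22×10⁹/2.19×10¹¹)² = 88450 W/m².
For an isothermal sphere T⁴ = (1−a)S/(4σ) = 3.471×10¹¹ K⁴.

T ≈ 768 K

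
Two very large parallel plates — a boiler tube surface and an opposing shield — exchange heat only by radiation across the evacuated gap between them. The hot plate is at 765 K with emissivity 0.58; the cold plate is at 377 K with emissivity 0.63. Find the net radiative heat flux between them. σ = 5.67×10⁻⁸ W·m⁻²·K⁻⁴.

For two infinite grey parallel plates, q = σ(T₁⁴ − T₂⁴)/(1/ε₁ + 1/ε₂ − 1).
T₁⁴ − T₂⁴ = 3.425×10¹¹ − 2.020×10¹⁰ = 3.223×10¹¹ K⁴.
1/ε₁ + 1/ε₂ − 1 = 1.724 + 1.587 − 1 = 2.311.
q = 5.67×10⁻⁸ × 3.223×10¹¹ / 2.311.

q ≈ 7910 W/m²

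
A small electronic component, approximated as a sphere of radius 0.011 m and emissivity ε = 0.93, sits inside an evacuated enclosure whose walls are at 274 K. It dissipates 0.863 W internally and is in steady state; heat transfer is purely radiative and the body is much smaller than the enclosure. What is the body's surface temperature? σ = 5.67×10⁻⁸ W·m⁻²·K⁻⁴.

T ≈ 358 K

For a small grey body in a large enclosure, net radiated power = εσA(T⁴ − T_w⁴).
Steady state: P = εσA(T⁴ − T_w⁴) with A = 4πr² = 0.001521 m².
T⁴ = P/(εσA) + T_w⁴ = 0.863/(0.93·5.67×10⁻⁸·0.001521) + (274)⁴
    = 1.076×10¹⁰ + 5.636×10⁹ = 1.640×10¹⁰ K⁴.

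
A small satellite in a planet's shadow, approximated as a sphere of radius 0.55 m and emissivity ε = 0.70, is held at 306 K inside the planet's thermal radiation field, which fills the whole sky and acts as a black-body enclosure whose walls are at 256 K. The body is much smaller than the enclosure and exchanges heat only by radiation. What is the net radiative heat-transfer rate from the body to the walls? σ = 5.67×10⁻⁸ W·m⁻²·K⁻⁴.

P_net ≈ 675 W

For a small grey body in a large enclosure: P_net = εσA(T_body⁴ − T_wall⁴).
A = 4πr² = 3.801 m²; T_body⁴ − T_wall⁴ = 8.768×10⁹ − 4.295×10⁹ = 4.473×10⁹ K⁴.
|P_net| = 0.70·5.67×10⁻⁸·3.801·4.473×10⁹.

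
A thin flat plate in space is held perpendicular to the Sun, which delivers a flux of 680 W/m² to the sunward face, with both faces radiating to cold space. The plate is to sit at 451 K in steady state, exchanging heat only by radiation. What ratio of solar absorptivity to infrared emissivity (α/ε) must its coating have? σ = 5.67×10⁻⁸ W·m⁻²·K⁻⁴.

α/ε ≈ 6.90

Balance: αS·A = εσ·2A·T⁴ ⇒ α/ε = 2σT⁴/S.
α/ε = 2·5.67×10⁻⁸·(451)⁴/680 = 2·5.67×10⁻⁸·4.137×10¹⁰/680.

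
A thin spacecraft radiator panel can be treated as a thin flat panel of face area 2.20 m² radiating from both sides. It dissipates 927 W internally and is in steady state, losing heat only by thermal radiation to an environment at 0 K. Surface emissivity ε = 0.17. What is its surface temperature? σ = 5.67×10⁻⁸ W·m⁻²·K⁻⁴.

Steady state: internal power = radiated power, P = εσA T⁴.
Radiating area A = 2·2.20 = 4.400 m².
T⁴ = P/(εσA) = 927/(0.17·5.67×10⁻⁸·4.400) = 2.186×10¹⁰ K⁴.
T = (2.186×10¹⁰)^(1/4).

T ≈ 385 K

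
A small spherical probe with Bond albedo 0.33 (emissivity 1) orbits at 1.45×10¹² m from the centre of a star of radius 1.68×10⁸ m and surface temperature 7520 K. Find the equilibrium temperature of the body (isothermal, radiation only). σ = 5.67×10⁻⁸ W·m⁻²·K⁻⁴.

The star's surface emits σT_*⁴; at distance d the flux is S = σT_*⁴(R_*/d)².
S = 5.67×10⁻⁸·(7520)⁴·(1.68×10⁸/1.45×10¹²)² = 2.434 W/m².
For an isothermal sphere T⁴ = (1−a)S/(4σ) = 7.191×10⁶ K⁴.

T ≈ 51.8 K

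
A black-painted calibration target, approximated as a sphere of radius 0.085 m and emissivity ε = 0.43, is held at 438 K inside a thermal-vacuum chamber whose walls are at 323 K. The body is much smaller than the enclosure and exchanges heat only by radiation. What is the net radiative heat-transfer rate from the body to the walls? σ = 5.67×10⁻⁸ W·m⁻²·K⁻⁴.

P_net ≈ 57.4 W

For a small grey body in a large enclosure: P_net = εσA(T_body⁴ − T_wall⁴).
A = 4πr² = 0.09079 m²; T_body⁴ − T_wall⁴ = 3.680×10¹⁰ − 1.088×10¹⁰ = 2.592×10¹⁰ K⁴.
|P_net| = 0.43·5.67×10⁻⁸·0.09079·2.592×10¹⁰.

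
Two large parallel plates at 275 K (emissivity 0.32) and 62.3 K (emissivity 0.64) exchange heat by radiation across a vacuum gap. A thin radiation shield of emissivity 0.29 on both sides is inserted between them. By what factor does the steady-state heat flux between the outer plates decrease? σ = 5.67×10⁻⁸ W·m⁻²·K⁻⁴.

Without shield: q₀ = σΔ(T⁴)/(1/ε₁+1/ε₂−1) with denominator 3.688.
With shield the two gaps are in series; the resistances add: (1/ε₁+1/ε_s−1)+(1/ε_s+1/ε₂−1) = 5.573+4.011 = 9.584.
Heat-flux ratio q₀/q = 9.584/3.688.

factor ≈ 2.60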